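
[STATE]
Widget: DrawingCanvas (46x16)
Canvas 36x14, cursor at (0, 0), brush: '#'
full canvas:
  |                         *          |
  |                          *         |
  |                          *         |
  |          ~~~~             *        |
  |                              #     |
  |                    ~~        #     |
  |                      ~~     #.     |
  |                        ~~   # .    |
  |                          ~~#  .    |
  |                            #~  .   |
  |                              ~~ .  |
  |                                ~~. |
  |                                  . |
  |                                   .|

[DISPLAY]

+                        *                    
                          *                   
                          *                   
          ~~~~             *                  
                              #               
                    ~~        #               
                      ~~     #.               
                        ~~   # .              
                          ~~#  .              
                            #~  .             
                              ~~ .            
                                ~~.           
                                  .           
                                   .          
                                              
                                              


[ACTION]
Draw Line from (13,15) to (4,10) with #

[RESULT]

+                        *                    
                          *                   
                          *                   
          ~~~~             *                  
          #                   #               
           #        ~~        #               
           #          ~~     #.               
            #           ~~   # .              
            #             ~~#  .              
             #              #~  .             
             #                ~~ .            
              #                 ~~.           
              #                   .           
               #                   .          
                                              
                                              


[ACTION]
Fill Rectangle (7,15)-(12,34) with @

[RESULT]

+                        *                    
                          *                   
                          *                   
          ~~~~             *                  
          #                   #               
           #        ~~        #               
           #          ~~     #.               
            #  @@@@@@@@@@@@@@@@@@@@           
            #  @@@@@@@@@@@@@@@@@@@@           
             # @@@@@@@@@@@@@@@@@@@@           
             # @@@@@@@@@@@@@@@@@@@@           
              #@@@@@@@@@@@@@@@@@@@@           
              #@@@@@@@@@@@@@@@@@@@@           
               #                   .          
                                              
                                              


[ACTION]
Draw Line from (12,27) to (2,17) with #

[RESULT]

+                        *                    
                          *                   
                 #        *                   
          ~~~~    #        *                  
          #        #          #               
           #        #~        #               
           #         #~~     #.               
            #  @@@@@@@#@@@@@@@@@@@@           
            #  @@@@@@@@#@@@@@@@@@@@           
             # @@@@@@@@@#@@@@@@@@@@           
             # @@@@@@@@@@#@@@@@@@@@           
              #@@@@@@@@@@@#@@@@@@@@           
              #@@@@@@@@@@@@#@@@@@@@           
               #                   .          
                                              
                                              


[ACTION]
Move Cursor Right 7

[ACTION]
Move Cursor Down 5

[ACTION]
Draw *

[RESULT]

                         *                    
                          *                   
                 #        *                   
          ~~~~    #        *                  
          #        #          #               
       *   #        #~        #               
           #         #~~     #.               
            #  @@@@@@@#@@@@@@@@@@@@           
            #  @@@@@@@@#@@@@@@@@@@@           
             # @@@@@@@@@#@@@@@@@@@@           
             # @@@@@@@@@@#@@@@@@@@@           
              #@@@@@@@@@@@#@@@@@@@@           
              #@@@@@@@@@@@@#@@@@@@@           
               #                   .          
                                              
                                              


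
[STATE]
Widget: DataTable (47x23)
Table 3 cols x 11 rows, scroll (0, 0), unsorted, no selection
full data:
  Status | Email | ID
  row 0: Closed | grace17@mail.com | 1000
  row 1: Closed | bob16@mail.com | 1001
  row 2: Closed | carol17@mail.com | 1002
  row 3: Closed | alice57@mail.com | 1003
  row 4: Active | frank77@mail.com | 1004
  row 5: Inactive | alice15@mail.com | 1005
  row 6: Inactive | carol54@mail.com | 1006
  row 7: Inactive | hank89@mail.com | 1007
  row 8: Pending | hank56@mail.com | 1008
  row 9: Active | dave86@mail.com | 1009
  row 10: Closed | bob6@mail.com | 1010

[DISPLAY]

Status  │Email           │ID                   
────────┼────────────────┼────                 
Closed  │grace17@mail.com│1000                 
Closed  │bob16@mail.com  │1001                 
Closed  │carol17@mail.com│1002                 
Closed  │alice57@mail.com│1003                 
Active  │frank77@mail.com│1004                 
Inactive│alice15@mail.com│1005                 
Inactive│carol54@mail.com│1006                 
Inactive│hank89@mail.com │1007                 
Pending │hank56@mail.com │1008                 
Active  │dave86@mail.com │1009                 
Closed  │bob6@mail.com   │1010                 
                                               
                                               
                                               
                                               
                                               
                                               
                                               
                                               
                                               
                                               


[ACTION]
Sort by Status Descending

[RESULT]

Status ▼│Email           │ID                   
────────┼────────────────┼────                 
Pending │hank56@mail.com │1008                 
Inactive│alice15@mail.com│1005                 
Inactive│carol54@mail.com│1006                 
Inactive│hank89@mail.com │1007                 
Closed  │grace17@mail.com│1000                 
Closed  │bob16@mail.com  │1001                 
Closed  │carol17@mail.com│1002                 
Closed  │alice57@mail.com│1003                 
Closed  │bob6@mail.com   │1010                 
Active  │frank77@mail.com│1004                 
Active  │dave86@mail.com │1009                 
                                               
                                               
                                               
                                               
                                               
                                               
                                               
                                               
                                               
                                               


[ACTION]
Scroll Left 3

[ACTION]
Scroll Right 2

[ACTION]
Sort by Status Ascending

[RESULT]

Status ▲│Email           │ID                   
────────┼────────────────┼────                 
Active  │frank77@mail.com│1004                 
Active  │dave86@mail.com │1009                 
Closed  │grace17@mail.com│1000                 
Closed  │bob16@mail.com  │1001                 
Closed  │carol17@mail.com│1002                 
Closed  │alice57@mail.com│1003                 
Closed  │bob6@mail.com   │1010                 
Inactive│alice15@mail.com│1005                 
Inactive│carol54@mail.com│1006                 
Inactive│hank89@mail.com │1007                 
Pending │hank56@mail.com │1008                 
                                               
                                               
                                               
                                               
                                               
                                               
                                               
                                               
                                               
                                               


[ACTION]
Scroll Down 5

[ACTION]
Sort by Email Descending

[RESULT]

Status  │Email          ▼│ID                   
────────┼────────────────┼────                 
Inactive│hank89@mail.com │1007                 
Pending │hank56@mail.com │1008                 
Closed  │grace17@mail.com│1000                 
Active  │frank77@mail.com│1004                 
Active  │dave86@mail.com │1009                 
Inactive│carol54@mail.com│1006                 
Closed  │carol17@mail.com│1002                 
Closed  │bob6@mail.com   │1010                 
Closed  │bob16@mail.com  │1001                 
Closed  │alice57@mail.com│1003                 
Inactive│alice15@mail.com│1005                 
                                               
                                               
                                               
                                               
                                               
                                               
                                               
                                               
                                               
                                               


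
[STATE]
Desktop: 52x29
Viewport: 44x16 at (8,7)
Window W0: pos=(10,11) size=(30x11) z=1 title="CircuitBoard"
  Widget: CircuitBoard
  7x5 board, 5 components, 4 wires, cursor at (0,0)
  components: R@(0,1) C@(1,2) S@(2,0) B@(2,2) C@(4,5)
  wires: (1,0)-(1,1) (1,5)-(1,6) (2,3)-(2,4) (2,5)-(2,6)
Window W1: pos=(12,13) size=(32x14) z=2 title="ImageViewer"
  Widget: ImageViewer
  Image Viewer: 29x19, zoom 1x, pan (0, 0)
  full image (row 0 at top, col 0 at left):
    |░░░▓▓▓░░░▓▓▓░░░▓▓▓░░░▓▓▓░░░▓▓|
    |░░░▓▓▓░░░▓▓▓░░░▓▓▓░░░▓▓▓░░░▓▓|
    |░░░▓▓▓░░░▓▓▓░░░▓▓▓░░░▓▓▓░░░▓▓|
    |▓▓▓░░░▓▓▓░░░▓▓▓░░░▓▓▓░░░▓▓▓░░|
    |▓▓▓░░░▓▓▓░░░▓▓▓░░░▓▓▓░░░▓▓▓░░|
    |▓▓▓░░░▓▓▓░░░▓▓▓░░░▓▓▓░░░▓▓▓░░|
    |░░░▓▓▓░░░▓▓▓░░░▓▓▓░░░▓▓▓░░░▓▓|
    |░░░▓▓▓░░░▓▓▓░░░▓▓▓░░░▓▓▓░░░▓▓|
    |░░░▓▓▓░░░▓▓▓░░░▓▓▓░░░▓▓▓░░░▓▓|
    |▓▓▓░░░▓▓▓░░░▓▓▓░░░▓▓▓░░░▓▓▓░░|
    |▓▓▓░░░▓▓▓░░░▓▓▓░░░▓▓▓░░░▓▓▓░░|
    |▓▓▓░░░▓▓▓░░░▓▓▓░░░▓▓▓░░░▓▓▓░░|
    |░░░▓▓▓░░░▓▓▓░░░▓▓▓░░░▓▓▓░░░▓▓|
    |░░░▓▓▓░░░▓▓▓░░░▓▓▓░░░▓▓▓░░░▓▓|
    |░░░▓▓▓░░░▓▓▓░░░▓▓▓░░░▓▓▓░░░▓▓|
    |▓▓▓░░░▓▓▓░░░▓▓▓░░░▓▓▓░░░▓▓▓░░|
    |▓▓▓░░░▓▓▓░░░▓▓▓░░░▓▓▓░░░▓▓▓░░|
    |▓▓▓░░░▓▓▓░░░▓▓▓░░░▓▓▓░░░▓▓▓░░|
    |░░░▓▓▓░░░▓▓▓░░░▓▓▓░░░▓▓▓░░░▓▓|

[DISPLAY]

                                            
                                            
                                            
                                            
  ┏━━━━━━━━━━━━━━━━━━━━━━━━━━━━┓            
  ┃ CircuitBoard               ┃            
  ┠─┏━━━━━━━━━━━━━━━━━━━━━━━━━━━━━━┓        
  ┃ ┃ ImageViewer                  ┃        
  ┃0┠──────────────────────────────┨        
  ┃ ┃░░░▓▓▓░░░▓▓▓░░░▓▓▓░░░▓▓▓░░░▓▓ ┃        
  ┃1┃░░░▓▓▓░░░▓▓▓░░░▓▓▓░░░▓▓▓░░░▓▓ ┃        
  ┃ ┃░░░▓▓▓░░░▓▓▓░░░▓▓▓░░░▓▓▓░░░▓▓ ┃        
  ┃2┃▓▓▓░░░▓▓▓░░░▓▓▓░░░▓▓▓░░░▓▓▓░░ ┃        
  ┃ ┃▓▓▓░░░▓▓▓░░░▓▓▓░░░▓▓▓░░░▓▓▓░░ ┃        
  ┗━┃▓▓▓░░░▓▓▓░░░▓▓▓░░░▓▓▓░░░▓▓▓░░ ┃        
    ┃░░░▓▓▓░░░▓▓▓░░░▓▓▓░░░▓▓▓░░░▓▓ ┃        


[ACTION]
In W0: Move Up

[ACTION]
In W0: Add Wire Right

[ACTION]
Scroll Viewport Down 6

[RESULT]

  ┠─┏━━━━━━━━━━━━━━━━━━━━━━━━━━━━━━┓        
  ┃ ┃ ImageViewer                  ┃        
  ┃0┠──────────────────────────────┨        
  ┃ ┃░░░▓▓▓░░░▓▓▓░░░▓▓▓░░░▓▓▓░░░▓▓ ┃        
  ┃1┃░░░▓▓▓░░░▓▓▓░░░▓▓▓░░░▓▓▓░░░▓▓ ┃        
  ┃ ┃░░░▓▓▓░░░▓▓▓░░░▓▓▓░░░▓▓▓░░░▓▓ ┃        
  ┃2┃▓▓▓░░░▓▓▓░░░▓▓▓░░░▓▓▓░░░▓▓▓░░ ┃        
  ┃ ┃▓▓▓░░░▓▓▓░░░▓▓▓░░░▓▓▓░░░▓▓▓░░ ┃        
  ┗━┃▓▓▓░░░▓▓▓░░░▓▓▓░░░▓▓▓░░░▓▓▓░░ ┃        
    ┃░░░▓▓▓░░░▓▓▓░░░▓▓▓░░░▓▓▓░░░▓▓ ┃        
    ┃░░░▓▓▓░░░▓▓▓░░░▓▓▓░░░▓▓▓░░░▓▓ ┃        
    ┃░░░▓▓▓░░░▓▓▓░░░▓▓▓░░░▓▓▓░░░▓▓ ┃        
    ┃▓▓▓░░░▓▓▓░░░▓▓▓░░░▓▓▓░░░▓▓▓░░ ┃        
    ┗━━━━━━━━━━━━━━━━━━━━━━━━━━━━━━┛        
                                            
                                            


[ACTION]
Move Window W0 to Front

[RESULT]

  ┠────────────────────────────┨━━━┓        
  ┃   0 1 2 3 4 5 6            ┃   ┃        
  ┃0  [.]─ R                   ┃───┨        
  ┃                            ┃▓▓ ┃        
  ┃1   · ─ ·   C           · ─ ┃▓▓ ┃        
  ┃                            ┃▓▓ ┃        
  ┃2   S       B   · ─ ·   · ─ ┃░░ ┃        
  ┃                            ┃░░ ┃        
  ┗━━━━━━━━━━━━━━━━━━━━━━━━━━━━┛░░ ┃        
    ┃░░░▓▓▓░░░▓▓▓░░░▓▓▓░░░▓▓▓░░░▓▓ ┃        
    ┃░░░▓▓▓░░░▓▓▓░░░▓▓▓░░░▓▓▓░░░▓▓ ┃        
    ┃░░░▓▓▓░░░▓▓▓░░░▓▓▓░░░▓▓▓░░░▓▓ ┃        
    ┃▓▓▓░░░▓▓▓░░░▓▓▓░░░▓▓▓░░░▓▓▓░░ ┃        
    ┗━━━━━━━━━━━━━━━━━━━━━━━━━━━━━━┛        
                                            
                                            


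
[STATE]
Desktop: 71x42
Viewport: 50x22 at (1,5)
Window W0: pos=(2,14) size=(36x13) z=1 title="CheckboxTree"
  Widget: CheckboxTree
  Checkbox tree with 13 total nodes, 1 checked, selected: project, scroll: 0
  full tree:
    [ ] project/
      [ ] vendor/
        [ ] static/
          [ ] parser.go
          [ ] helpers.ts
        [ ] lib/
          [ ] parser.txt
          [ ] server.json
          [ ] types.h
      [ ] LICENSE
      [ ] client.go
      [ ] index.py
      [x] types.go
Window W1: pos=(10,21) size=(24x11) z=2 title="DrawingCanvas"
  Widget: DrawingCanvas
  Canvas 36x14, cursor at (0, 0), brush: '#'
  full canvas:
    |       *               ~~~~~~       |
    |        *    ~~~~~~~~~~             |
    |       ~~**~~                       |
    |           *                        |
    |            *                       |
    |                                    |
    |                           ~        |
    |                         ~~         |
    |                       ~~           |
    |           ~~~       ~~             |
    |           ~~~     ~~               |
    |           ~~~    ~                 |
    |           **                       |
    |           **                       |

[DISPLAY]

                                                  
                                                  
                                                  
                                                  
                                                  
                                                  
                                                  
                                                  
                                                  
 ┏━━━━━━━━━━━━━━━━━━━━━━━━━━━━━━━━━━┓             
 ┃ CheckboxTree                     ┃             
 ┠──────────────────────────────────┨             
 ┃>[-] project/                     ┃             
 ┃   [ ] vendor/                    ┃             
 ┃     [ ] static/                  ┃             
 ┃       [ ] parser.go              ┃             
 ┃       ┏━━━━━━━━━━━━━━━━━━━━━━┓   ┃             
 ┃     [ ┃ DrawingCanvas        ┃   ┃             
 ┃       ┠──────────────────────┨   ┃             
 ┃       ┃+      *              ┃   ┃             
 ┃       ┃        *    ~~~~~~~~~┃   ┃             
 ┗━━━━━━━┃       ~~**~~         ┃━━━┛             


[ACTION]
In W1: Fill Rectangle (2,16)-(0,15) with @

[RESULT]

                                                  
                                                  
                                                  
                                                  
                                                  
                                                  
                                                  
                                                  
                                                  
 ┏━━━━━━━━━━━━━━━━━━━━━━━━━━━━━━━━━━┓             
 ┃ CheckboxTree                     ┃             
 ┠──────────────────────────────────┨             
 ┃>[-] project/                     ┃             
 ┃   [ ] vendor/                    ┃             
 ┃     [ ] static/                  ┃             
 ┃       [ ] parser.go              ┃             
 ┃       ┏━━━━━━━━━━━━━━━━━━━━━━┓   ┃             
 ┃     [ ┃ DrawingCanvas        ┃   ┃             
 ┃       ┠──────────────────────┨   ┃             
 ┃       ┃+      *       @@     ┃   ┃             
 ┃       ┃        *    ~~@@~~~~~┃   ┃             
 ┗━━━━━━━┃       ~~**~~  @@     ┃━━━┛             


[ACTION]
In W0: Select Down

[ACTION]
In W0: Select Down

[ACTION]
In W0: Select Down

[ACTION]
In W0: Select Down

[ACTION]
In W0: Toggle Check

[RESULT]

                                                  
                                                  
                                                  
                                                  
                                                  
                                                  
                                                  
                                                  
                                                  
 ┏━━━━━━━━━━━━━━━━━━━━━━━━━━━━━━━━━━┓             
 ┃ CheckboxTree                     ┃             
 ┠──────────────────────────────────┨             
 ┃ [-] project/                     ┃             
 ┃   [-] vendor/                    ┃             
 ┃     [-] static/                  ┃             
 ┃       [ ] parser.go              ┃             
 ┃>      ┏━━━━━━━━━━━━━━━━━━━━━━┓   ┃             
 ┃     [ ┃ DrawingCanvas        ┃   ┃             
 ┃       ┠──────────────────────┨   ┃             
 ┃       ┃+      *       @@     ┃   ┃             
 ┃       ┃        *    ~~@@~~~~~┃   ┃             
 ┗━━━━━━━┃       ~~**~~  @@     ┃━━━┛             


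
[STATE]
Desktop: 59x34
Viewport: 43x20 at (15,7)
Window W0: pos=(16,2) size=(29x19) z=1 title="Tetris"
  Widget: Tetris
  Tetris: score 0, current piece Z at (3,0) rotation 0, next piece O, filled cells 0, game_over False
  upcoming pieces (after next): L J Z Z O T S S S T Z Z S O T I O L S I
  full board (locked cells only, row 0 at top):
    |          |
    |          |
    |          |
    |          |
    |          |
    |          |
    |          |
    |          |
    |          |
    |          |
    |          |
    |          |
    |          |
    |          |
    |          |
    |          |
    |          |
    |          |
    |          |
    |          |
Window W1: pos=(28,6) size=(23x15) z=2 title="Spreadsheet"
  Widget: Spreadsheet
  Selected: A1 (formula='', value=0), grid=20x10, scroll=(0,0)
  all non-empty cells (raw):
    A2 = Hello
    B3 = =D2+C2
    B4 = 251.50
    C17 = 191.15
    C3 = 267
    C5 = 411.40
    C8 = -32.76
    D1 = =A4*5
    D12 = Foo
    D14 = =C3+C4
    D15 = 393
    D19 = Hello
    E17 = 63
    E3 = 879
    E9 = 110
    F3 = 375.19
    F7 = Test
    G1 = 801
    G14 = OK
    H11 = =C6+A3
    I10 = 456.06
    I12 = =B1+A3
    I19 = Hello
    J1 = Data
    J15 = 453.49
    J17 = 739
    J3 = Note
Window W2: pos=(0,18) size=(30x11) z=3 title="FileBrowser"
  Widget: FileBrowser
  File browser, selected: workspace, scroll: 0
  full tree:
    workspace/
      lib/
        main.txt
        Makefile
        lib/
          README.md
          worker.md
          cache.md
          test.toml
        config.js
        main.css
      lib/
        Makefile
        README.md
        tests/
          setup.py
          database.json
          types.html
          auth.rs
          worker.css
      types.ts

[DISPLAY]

 ┃          │┃ Spreadsheet         ┃       
 ┃          │┠─────────────────────┨       
 ┃          │┃A1:                  ┃       
 ┃          │┃       A       B     ┃       
 ┃          │┃---------------------┃       
 ┃          │┃  1      [0]       0 ┃       
 ┃          │┃  2 Hello          0 ┃       
 ┃          │┃  3        0       0 ┃       
 ┃          │┃  4        0  251.50 ┃       
 ┃          │┃  5        0       0 ┃       
 ┃          │┃  6        0       0 ┃       
━━━━━━━━━━━━━━┓ 7        0       0 ┃       
              ┃ 8        0       0 ┃       
──────────────┨━━━━━━━━━━━━━━━━━━━━┛       
e/            ┃                            
              ┃                            
              ┃                            
              ┃                            
              ┃                            
              ┃                            


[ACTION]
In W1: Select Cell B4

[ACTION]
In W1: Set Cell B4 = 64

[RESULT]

 ┃          │┃ Spreadsheet         ┃       
 ┃          │┠─────────────────────┨       
 ┃          │┃B4: 64               ┃       
 ┃          │┃       A       B     ┃       
 ┃          │┃---------------------┃       
 ┃          │┃  1        0       0 ┃       
 ┃          │┃  2 Hello          0 ┃       
 ┃          │┃  3        0       0 ┃       
 ┃          │┃  4        0    [64] ┃       
 ┃          │┃  5        0       0 ┃       
 ┃          │┃  6        0       0 ┃       
━━━━━━━━━━━━━━┓ 7        0       0 ┃       
              ┃ 8        0       0 ┃       
──────────────┨━━━━━━━━━━━━━━━━━━━━┛       
e/            ┃                            
              ┃                            
              ┃                            
              ┃                            
              ┃                            
              ┃                            


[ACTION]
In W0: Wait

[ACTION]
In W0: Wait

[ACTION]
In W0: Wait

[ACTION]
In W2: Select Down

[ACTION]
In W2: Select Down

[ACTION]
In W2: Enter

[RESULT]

 ┃          │┃ Spreadsheet         ┃       
 ┃          │┠─────────────────────┨       
 ┃          │┃B4: 64               ┃       
 ┃          │┃       A       B     ┃       
 ┃          │┃---------------------┃       
 ┃          │┃  1        0       0 ┃       
 ┃          │┃  2 Hello          0 ┃       
 ┃          │┃  3        0       0 ┃       
 ┃          │┃  4        0    [64] ┃       
 ┃          │┃  5        0       0 ┃       
 ┃          │┃  6        0       0 ┃       
━━━━━━━━━━━━━━┓ 7        0       0 ┃       
              ┃ 8        0       0 ┃       
──────────────┨━━━━━━━━━━━━━━━━━━━━┛       
e/            ┃                            
              ┃                            
              ┃                            
              ┃                            
              ┃                            
s             ┃                            


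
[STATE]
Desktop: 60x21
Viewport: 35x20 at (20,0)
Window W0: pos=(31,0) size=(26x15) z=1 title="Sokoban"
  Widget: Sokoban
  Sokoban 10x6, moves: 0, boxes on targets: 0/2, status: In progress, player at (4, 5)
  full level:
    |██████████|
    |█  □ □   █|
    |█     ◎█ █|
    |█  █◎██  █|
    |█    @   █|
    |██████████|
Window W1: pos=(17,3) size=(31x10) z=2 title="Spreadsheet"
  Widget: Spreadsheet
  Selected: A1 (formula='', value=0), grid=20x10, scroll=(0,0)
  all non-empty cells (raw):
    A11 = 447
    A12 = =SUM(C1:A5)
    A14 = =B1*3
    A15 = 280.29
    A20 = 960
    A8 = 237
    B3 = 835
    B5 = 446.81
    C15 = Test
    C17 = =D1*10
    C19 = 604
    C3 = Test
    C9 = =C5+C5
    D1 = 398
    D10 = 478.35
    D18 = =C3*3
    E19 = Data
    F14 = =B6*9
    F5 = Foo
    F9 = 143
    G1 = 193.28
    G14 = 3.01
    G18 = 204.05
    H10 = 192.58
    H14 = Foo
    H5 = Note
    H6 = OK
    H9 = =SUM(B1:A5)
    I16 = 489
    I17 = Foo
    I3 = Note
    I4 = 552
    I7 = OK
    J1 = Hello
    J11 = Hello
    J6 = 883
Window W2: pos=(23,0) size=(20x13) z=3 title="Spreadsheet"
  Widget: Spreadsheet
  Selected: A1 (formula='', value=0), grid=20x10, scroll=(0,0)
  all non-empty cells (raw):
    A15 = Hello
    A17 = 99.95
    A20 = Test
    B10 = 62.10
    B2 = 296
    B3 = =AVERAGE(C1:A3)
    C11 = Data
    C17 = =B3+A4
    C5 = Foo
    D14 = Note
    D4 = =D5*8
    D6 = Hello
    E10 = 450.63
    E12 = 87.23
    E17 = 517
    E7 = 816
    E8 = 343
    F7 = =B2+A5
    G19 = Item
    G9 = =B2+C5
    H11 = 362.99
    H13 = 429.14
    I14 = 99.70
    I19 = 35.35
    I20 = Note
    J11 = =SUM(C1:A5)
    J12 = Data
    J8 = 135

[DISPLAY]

   ┏━━━━━━━━━━━━━━━━━━┓━━━━━━━━━━━━
   ┃ Spreadsheet      ┃            
   ┠──────────────────┨────────────
━━━┃A1:               ┃━━━━┓       
pre┃       A       B  ┃    ┃       
───┃------------------┃────┨       
:  ┃  1      [0]      ┃    ┃       
   ┃  2        0     2┃    ┃       
---┃  3        0#CIRC!┃----┃       
1  ┃  4        0      ┃  0 ┃       
2  ┃  5        0      ┃  0 ┃       
3  ┃  6        0      ┃    ┃       
━━━┗━━━━━━━━━━━━━━━━━━┛━━━━┛       
           ┃                       
           ┗━━━━━━━━━━━━━━━━━━━━━━━
                                   
                                   
                                   
                                   
                                   


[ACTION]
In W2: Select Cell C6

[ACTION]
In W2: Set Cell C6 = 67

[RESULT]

   ┏━━━━━━━━━━━━━━━━━━┓━━━━━━━━━━━━
   ┃ Spreadsheet      ┃            
   ┠──────────────────┨────────────
━━━┃C6: 67            ┃━━━━┓       
pre┃       A       B  ┃    ┃       
───┃------------------┃────┨       
:  ┃  1        0      ┃    ┃       
   ┃  2        0     2┃    ┃       
---┃  3        0#CIRC!┃----┃       
1  ┃  4        0      ┃  0 ┃       
2  ┃  5        0      ┃  0 ┃       
3  ┃  6        0      ┃    ┃       
━━━┗━━━━━━━━━━━━━━━━━━┛━━━━┛       
           ┃                       
           ┗━━━━━━━━━━━━━━━━━━━━━━━
                                   
                                   
                                   
                                   
                                   


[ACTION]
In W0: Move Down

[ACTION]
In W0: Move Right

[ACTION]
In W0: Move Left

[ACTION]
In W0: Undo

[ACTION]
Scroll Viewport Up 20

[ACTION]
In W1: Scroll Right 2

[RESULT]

   ┏━━━━━━━━━━━━━━━━━━┓━━━━━━━━━━━━
   ┃ Spreadsheet      ┃            
   ┠──────────────────┨────────────
━━━┃C6: 67            ┃━━━━┓       
pre┃       A       B  ┃    ┃       
───┃------------------┃────┨       
:  ┃  1        0      ┃    ┃       
   ┃  2        0     2┃    ┃       
---┃  3        0#CIRC!┃----┃       
1  ┃  4        0      ┃  0 ┃       
2  ┃  5        0      ┃  0 ┃       
3 T┃  6        0      ┃  0 ┃       
━━━┗━━━━━━━━━━━━━━━━━━┛━━━━┛       
           ┃                       
           ┗━━━━━━━━━━━━━━━━━━━━━━━
                                   
                                   
                                   
                                   
                                   


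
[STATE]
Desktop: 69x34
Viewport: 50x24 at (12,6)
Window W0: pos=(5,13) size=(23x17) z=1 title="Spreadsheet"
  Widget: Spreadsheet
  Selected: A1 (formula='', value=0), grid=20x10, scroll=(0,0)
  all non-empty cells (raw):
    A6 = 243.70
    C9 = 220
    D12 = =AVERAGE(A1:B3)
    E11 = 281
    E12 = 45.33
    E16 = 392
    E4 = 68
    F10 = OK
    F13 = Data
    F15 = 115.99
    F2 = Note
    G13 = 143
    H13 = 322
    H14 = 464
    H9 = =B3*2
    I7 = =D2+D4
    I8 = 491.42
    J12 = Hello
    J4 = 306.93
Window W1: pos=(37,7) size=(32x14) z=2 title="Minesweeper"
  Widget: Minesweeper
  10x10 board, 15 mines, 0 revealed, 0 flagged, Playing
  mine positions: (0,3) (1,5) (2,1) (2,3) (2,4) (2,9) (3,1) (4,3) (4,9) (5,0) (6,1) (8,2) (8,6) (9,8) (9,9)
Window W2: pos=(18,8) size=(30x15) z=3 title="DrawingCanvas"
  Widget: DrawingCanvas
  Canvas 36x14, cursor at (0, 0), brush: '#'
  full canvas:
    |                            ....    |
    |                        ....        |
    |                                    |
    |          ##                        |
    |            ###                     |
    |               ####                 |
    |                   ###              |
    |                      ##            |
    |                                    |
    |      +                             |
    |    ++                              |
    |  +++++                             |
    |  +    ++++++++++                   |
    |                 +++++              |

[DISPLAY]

                                                  
                         ┏━━━━━━━━━━━━━━━━━━━━━━━━
      ┏━━━━━━━━━━━━━━━━━━━━━━━━━━━━┓er            
      ┃ DrawingCanvas              ┃──────────────
      ┠────────────────────────────┨              
      ┃+                           ┃              
      ┃                        ....┃              
━━━━━━┃                            ┃              
dsheet┃          ##                ┃              
──────┃            ###             ┃              
      ┃               ####         ┃              
 A    ┃                   ###      ┃              
------┃                      ##    ┃              
   [0]┃                            ┃              
     0┃      +                     ┃━━━━━━━━━━━━━━
     0┃    ++                      ┃              
     0┗━━━━━━━━━━━━━━━━━━━━━━━━━━━━┛              
     0       0 ┃                                  
243.70       0 ┃                                  
     0       0 ┃                                  
     0       0 ┃                                  
     0       0 ┃                                  
     0       0 ┃                                  
━━━━━━━━━━━━━━━┛                                  


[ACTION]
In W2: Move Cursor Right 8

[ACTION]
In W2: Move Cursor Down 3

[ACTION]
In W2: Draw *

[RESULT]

                                                  
                         ┏━━━━━━━━━━━━━━━━━━━━━━━━
      ┏━━━━━━━━━━━━━━━━━━━━━━━━━━━━┓er            
      ┃ DrawingCanvas              ┃──────────────
      ┠────────────────────────────┨              
      ┃                            ┃              
      ┃                        ....┃              
━━━━━━┃                            ┃              
dsheet┃        * ##                ┃              
──────┃            ###             ┃              
      ┃               ####         ┃              
 A    ┃                   ###      ┃              
------┃                      ##    ┃              
   [0]┃                            ┃              
     0┃      +                     ┃━━━━━━━━━━━━━━
     0┃    ++                      ┃              
     0┗━━━━━━━━━━━━━━━━━━━━━━━━━━━━┛              
     0       0 ┃                                  
243.70       0 ┃                                  
     0       0 ┃                                  
     0       0 ┃                                  
     0       0 ┃                                  
     0       0 ┃                                  
━━━━━━━━━━━━━━━┛                                  


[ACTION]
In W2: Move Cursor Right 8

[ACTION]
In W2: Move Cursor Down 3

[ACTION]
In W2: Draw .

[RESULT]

                                                  
                         ┏━━━━━━━━━━━━━━━━━━━━━━━━
      ┏━━━━━━━━━━━━━━━━━━━━━━━━━━━━┓er            
      ┃ DrawingCanvas              ┃──────────────
      ┠────────────────────────────┨              
      ┃                            ┃              
      ┃                        ....┃              
━━━━━━┃                            ┃              
dsheet┃        * ##                ┃              
──────┃            ###             ┃              
      ┃               ####         ┃              
 A    ┃                .  ###      ┃              
------┃                      ##    ┃              
   [0]┃                            ┃              
     0┃      +                     ┃━━━━━━━━━━━━━━
     0┃    ++                      ┃              
     0┗━━━━━━━━━━━━━━━━━━━━━━━━━━━━┛              
     0       0 ┃                                  
243.70       0 ┃                                  
     0       0 ┃                                  
     0       0 ┃                                  
     0       0 ┃                                  
     0       0 ┃                                  
━━━━━━━━━━━━━━━┛                                  


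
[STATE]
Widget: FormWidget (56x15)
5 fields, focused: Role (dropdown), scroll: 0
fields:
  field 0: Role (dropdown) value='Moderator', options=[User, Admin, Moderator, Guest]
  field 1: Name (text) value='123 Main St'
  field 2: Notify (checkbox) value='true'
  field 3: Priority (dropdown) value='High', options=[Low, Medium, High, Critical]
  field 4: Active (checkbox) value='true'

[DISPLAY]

> Role:       [Moderator                              ▼]
  Name:       [123 Main St                             ]
  Notify:     [x]                                       
  Priority:   [High                                   ▼]
  Active:     [x]                                       
                                                        
                                                        
                                                        
                                                        
                                                        
                                                        
                                                        
                                                        
                                                        
                                                        


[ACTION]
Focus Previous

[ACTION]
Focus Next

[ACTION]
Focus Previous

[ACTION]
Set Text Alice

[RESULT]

  Role:       [Moderator                              ▼]
  Name:       [123 Main St                             ]
  Notify:     [x]                                       
  Priority:   [High                                   ▼]
> Active:     [x]                                       
                                                        
                                                        
                                                        
                                                        
                                                        
                                                        
                                                        
                                                        
                                                        
                                                        
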